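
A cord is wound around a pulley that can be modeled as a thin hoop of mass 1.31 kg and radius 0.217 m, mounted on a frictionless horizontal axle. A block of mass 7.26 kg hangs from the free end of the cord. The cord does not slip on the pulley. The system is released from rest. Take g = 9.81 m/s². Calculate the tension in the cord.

I = MR² = (1.31)(0.217)² = 0.06169 kg·m².
Block: mg − T = ma. Pulley: TR = Iα. No-slip: a = αR, so T = (I/R²)a = 1.310·a.
Then mg = (m + 1.310)a, so a = (7.26)(9.81)/(7.26 + 1.310) = 8.310 m/s².
T = 1.310·a = 10.89 N.

T ≈ 10.9 N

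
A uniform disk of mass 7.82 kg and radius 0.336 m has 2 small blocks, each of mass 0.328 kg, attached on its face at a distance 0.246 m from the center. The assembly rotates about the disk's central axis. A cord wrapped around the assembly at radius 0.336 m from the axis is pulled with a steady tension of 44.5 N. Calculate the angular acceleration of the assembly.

I_disk = ½MR² = ½(7.82)(0.336)² = 0.4414 kg·m².
I_blocks = 2·m·r² = 2(0.328)(0.246)² = 0.03970 kg·m².
Total I = 0.4811 kg·m².
τ = F r = (44.5)(0.336) = 14.95 N·m.
α = τ/I = 14.95/0.4811 = 31.08 rad/s².

α ≈ 31.1 rad/s²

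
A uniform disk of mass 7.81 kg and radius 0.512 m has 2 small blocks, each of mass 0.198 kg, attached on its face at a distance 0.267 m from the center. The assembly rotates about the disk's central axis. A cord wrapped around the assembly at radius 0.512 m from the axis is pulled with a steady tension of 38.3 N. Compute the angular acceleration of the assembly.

α ≈ 18.6 rad/s²

I_disk = ½MR² = ½(7.81)(0.512)² = 1.024 kg·m².
I_blocks = 2·m·r² = 2(0.198)(0.267)² = 0.02823 kg·m².
Total I = 1.052 kg·m².
τ = F r = (38.3)(0.512) = 19.61 N·m.
α = τ/I = 19.61/1.052 = 18.64 rad/s².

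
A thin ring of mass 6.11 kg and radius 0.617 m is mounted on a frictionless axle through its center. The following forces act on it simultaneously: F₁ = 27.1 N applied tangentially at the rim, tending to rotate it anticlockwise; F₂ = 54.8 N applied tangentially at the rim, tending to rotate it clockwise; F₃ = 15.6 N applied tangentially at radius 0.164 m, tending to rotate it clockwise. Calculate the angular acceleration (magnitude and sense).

I = MR² = (6.11)(0.617)² = 2.326 kg·m².
Taking anticlockwise as positive: τ₁ = +(27.1)(0.617) = +16.72 N·m; τ₂ = −(54.8)(0.617) = −33.81 N·m; τ₃ = −(15.6)(0.164) = −2.558 N·m.
Net torque τ = -19.65 N·m.
α = τ/I = -19.65/2.326 = -8.448 rad/s².

α ≈ 8.45 rad/s², clockwise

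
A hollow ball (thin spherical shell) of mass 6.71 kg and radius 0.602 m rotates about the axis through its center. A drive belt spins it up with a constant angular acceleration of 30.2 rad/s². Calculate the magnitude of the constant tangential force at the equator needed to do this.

I = (2/3)MR² = (2/3)(6.71)(0.602)² = 1.621 kg·m².
The required torque is τ = Iα = (1.621)(30.20) = 48.96 N·m.
A tangential force at the equator gives τ = FR, so F = τ/R = 48.96/0.602 = 81.33 N.

F ≈ 81.3 N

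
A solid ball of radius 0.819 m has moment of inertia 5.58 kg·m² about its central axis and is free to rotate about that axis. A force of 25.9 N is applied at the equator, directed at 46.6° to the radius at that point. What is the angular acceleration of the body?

α ≈ 2.76 rad/s²

Only the tangential component produces torque: τ = F R sinθ = (25.9)(0.819) sin 46.6° = 15.41 N·m.
Newton's second law for rotation, τ = Iα, gives α = τ/I = 15.41/5.580 = 2.762 rad/s².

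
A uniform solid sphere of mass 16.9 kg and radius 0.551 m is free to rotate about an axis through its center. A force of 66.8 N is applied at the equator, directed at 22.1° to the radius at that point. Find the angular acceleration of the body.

α ≈ 6.75 rad/s²

I = (2/5)MR² = (2/5)(16.9)(0.551)² = 2.052 kg·m².
Only the tangential component produces torque: τ = F R sinθ = (66.8)(0.551) sin 22.1° = 13.85 N·m.
Newton's second law for rotation, τ = Iα, gives α = τ/I = 13.85/2.052 = 6.747 rad/s².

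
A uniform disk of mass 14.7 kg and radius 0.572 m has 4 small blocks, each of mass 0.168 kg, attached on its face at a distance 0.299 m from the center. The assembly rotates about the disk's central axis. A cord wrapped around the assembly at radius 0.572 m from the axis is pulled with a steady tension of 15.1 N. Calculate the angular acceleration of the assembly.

α ≈ 3.50 rad/s²

I_disk = ½MR² = ½(14.7)(0.572)² = 2.405 kg·m².
I_blocks = 4·m·r² = 4(0.168)(0.299)² = 0.06008 kg·m².
Total I = 2.465 kg·m².
τ = F r = (15.1)(0.572) = 8.637 N·m.
α = τ/I = 8.637/2.465 = 3.504 rad/s².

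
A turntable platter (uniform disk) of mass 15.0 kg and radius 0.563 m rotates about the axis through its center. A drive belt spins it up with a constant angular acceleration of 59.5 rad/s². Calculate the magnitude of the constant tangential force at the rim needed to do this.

I = ½MR² = (1/2)(15.0)(0.563)² = 2.377 kg·m².
The required torque is τ = Iα = (2.377)(59.50) = 141.4 N·m.
A tangential force at the rim gives τ = FR, so F = τ/R = 141.4/0.563 = 251.2 N.

F ≈ 251 N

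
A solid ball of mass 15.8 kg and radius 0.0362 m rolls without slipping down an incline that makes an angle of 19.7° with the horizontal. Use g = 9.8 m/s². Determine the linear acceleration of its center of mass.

a ≈ 2.36 m/s²

Translation along the incline: Mg sinθ − f = Ma.
Rotation about the center: fR = Iα with I = (2/5)MR². No-slip gives a = αR, so f = (I/R²)a = (2/5)M a.
Substituting: Mg sinθ = (1 + 0.4000)Ma, so a = g sinθ/(1 + 0.4000) = (9.8) sin 19.7° / 1.400 = 2.360 m/s².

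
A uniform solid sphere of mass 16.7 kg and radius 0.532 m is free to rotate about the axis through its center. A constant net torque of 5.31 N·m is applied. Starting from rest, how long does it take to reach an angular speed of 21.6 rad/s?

I = (2/5)MR² = (2/5)(16.7)(0.532)² = 1.891 kg·m².
α = τ/I = 5.31/1.891 = 2.809 rad/s².
ω = αt ⇒ t = ω/α = 21.6/2.809 = 7.691 s.

t ≈ 7.69 s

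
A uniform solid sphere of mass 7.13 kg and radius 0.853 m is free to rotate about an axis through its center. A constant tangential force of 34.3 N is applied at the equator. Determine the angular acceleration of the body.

α ≈ 14.1 rad/s²

I = (2/5)MR² = (2/5)(7.13)(0.853)² = 2.075 kg·m².
τ = F R = (34.3)(0.853) = 29.26 N·m.
From τ = Iα: α = 29.26/2.075 = 14.10 rad/s².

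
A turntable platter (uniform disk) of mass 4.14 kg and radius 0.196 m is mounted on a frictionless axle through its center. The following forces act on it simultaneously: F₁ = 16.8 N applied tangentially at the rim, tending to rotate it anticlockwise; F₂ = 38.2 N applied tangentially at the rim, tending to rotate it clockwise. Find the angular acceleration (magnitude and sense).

I = ½MR² = (1/2)(4.14)(0.196)² = 0.07952 kg·m².
Taking anticlockwise as positive: τ₁ = +(16.8)(0.196) = +3.293 N·m; τ₂ = −(38.2)(0.196) = −7.487 N·m.
Net torque τ = -4.194 N·m.
α = τ/I = -4.194/0.07952 = -52.75 rad/s².

α ≈ 52.7 rad/s², clockwise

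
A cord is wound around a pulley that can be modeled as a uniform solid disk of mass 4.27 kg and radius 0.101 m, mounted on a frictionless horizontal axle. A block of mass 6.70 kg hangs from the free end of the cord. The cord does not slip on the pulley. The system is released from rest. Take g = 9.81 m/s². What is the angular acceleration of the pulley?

I = ½MR² = (1/2)(4.27)(0.101)² = 0.02178 kg·m².
Block: mg − T = ma. Pulley: TR = Iα. No-slip: a = αR, so T = (I/R²)a = 2.135·a.
Then mg = (m + 2.135)a, so a = (6.70)(9.81)/(6.70 + 2.135) = 7.439 m/s².
α = a/R = 7.439/0.101 = 73.66 rad/s².

α ≈ 73.7 rad/s²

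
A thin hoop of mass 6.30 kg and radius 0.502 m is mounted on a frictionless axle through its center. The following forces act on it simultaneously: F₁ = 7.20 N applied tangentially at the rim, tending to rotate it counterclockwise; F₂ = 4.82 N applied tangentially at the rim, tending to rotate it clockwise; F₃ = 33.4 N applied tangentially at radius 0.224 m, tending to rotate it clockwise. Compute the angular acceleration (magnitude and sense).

α ≈ 3.96 rad/s², clockwise

I = MR² = (6.30)(0.502)² = 1.588 kg·m².
Taking counterclockwise as positive: τ₁ = +(7.20)(0.502) = +3.614 N·m; τ₂ = −(4.82)(0.502) = −2.420 N·m; τ₃ = −(33.4)(0.224) = −7.482 N·m.
Net torque τ = -6.287 N·m.
α = τ/I = -6.287/1.588 = -3.960 rad/s².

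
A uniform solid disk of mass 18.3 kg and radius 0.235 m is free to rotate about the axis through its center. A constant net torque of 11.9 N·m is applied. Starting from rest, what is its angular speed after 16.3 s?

ω ≈ 384 rad/s

I = ½MR² = (1/2)(18.3)(0.235)² = 0.5053 kg·m².
α = τ/I = 11.9/0.5053 = 23.55 rad/s².
ω = ω₀ + αt = 0 + (23.55)(16.3) = 383.9 rad/s.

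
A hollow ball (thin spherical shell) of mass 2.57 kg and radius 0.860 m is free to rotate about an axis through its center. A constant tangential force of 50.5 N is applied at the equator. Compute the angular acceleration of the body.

α ≈ 34.3 rad/s²

I = (2/3)MR² = (2/3)(2.57)(0.860)² = 1.267 kg·m².
τ = F R = (50.5)(0.860) = 43.43 N·m.
From τ = Iα: α = 43.43/1.267 = 34.27 rad/s².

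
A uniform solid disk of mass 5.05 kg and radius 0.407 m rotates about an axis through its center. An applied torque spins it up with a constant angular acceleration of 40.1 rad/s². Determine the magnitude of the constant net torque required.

I = ½MR² = (1/2)(5.05)(0.407)² = 0.4183 kg·m².
τ = Iα = (0.4183)(40.10) = 16.77 N·m.

τ ≈ 16.8 N·m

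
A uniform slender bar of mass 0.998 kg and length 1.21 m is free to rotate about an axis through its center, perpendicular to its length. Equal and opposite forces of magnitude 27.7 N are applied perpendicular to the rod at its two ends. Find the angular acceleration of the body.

I = (1/12)ML² = (1/12)(0.998)(1.21)² = 0.1218 kg·m².
The couple gives τ = F·(L/2) + F·(L/2) = F L = (27.7)(1.21) = 33.52 N·m.
From τ = Iα: α = 33.52/0.1218 = 275.3 rad/s².

α ≈ 275 rad/s²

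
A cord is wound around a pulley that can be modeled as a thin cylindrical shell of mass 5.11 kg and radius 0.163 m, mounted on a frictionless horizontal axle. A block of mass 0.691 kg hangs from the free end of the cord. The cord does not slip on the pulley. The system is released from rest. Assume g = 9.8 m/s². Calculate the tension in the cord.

T ≈ 5.97 N

I = MR² = (5.11)(0.163)² = 0.1358 kg·m².
Block: mg − T = ma. Pulley: TR = Iα. No-slip: a = αR, so T = (I/R²)a = 5.110·a.
Then mg = (m + 5.110)a, so a = (0.691)(9.8)/(0.691 + 5.110) = 1.167 m/s².
T = 5.110·a = 5.965 N.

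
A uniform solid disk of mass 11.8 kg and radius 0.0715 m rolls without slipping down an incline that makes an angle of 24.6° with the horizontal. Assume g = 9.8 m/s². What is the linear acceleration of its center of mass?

a ≈ 2.72 m/s²

Translation along the incline: Mg sinθ − f = Ma.
Rotation about the center: fR = Iα with I = ½MR². No-slip gives a = αR, so f = (I/R²)a = (1/2)M a.
Substituting: Mg sinθ = (1 + 0.5000)Ma, so a = g sinθ/(1 + 0.5000) = (9.8) sin 24.6° / 1.500 = 2.720 m/s².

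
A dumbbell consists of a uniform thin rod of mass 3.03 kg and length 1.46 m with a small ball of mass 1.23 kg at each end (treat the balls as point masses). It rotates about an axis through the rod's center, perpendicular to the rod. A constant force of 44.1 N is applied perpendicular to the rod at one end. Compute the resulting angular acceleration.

I_rod = (1/12)ML² = (1/12)(3.03)(1.46)² = 0.5382 kg·m².
I_balls = 2·m·(L/2)² = 2(1.23)(0.7300)² = 1.311 kg·m².
Total I = 1.849 kg·m².
τ = F·(L/2) = (44.1)(0.730) = 32.19 N·m.
α = τ/I = 32.19/1.849 = 17.41 rad/s².

α ≈ 17.4 rad/s²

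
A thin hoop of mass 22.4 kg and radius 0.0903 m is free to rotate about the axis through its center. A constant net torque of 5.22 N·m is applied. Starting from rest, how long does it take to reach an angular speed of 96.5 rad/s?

t ≈ 3.38 s

I = MR² = (22.4)(0.0903)² = 0.1827 kg·m².
α = τ/I = 5.22/0.1827 = 28.58 rad/s².
ω = αt ⇒ t = ω/α = 96.5/28.58 = 3.377 s.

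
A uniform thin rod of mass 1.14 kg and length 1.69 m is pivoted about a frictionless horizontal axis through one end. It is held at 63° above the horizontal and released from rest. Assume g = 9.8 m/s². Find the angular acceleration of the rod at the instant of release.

α ≈ 3.95 rad/s²

About the pivot, I = (1/3)ML² = (1/3)(1.14)(1.69)² = 1.085 kg·m².
The weight acts at the center, a distance L/2 = 0.8450 m from the pivot; τ = Mg(L/2) cos 63° = 4.286 N·m.
α = τ/I = 4.286/1.085 = 3.949 rad/s².
(Equivalently α = (3g/(2L)) cos 63° = 3.949 rad/s².)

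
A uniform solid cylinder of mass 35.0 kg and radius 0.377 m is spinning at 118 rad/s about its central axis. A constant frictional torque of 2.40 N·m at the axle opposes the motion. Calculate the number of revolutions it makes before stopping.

≈ 1150 revolutions

I = ½MR² = (1/2)(35.0)(0.377)² = 2.487 kg·m².
The net torque has magnitude 2.40 N·m, opposing ω.
|α| = τ/I = 2.400/2.487 = 0.9649 rad/s² (deceleration).
ω² = ω₀² − 2|α|θ with ω = 0 ⇒ θ = ω₀²/(2|α|) = 7215 rad = 1148 rev.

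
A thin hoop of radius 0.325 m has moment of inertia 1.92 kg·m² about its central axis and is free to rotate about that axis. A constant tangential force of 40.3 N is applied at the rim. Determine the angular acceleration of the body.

τ = F R = (40.3)(0.325) = 13.10 N·m.
Newton's second law for rotation, τ = Iα, gives α = τ/I = 13.10/1.920 = 6.822 rad/s².

α ≈ 6.82 rad/s²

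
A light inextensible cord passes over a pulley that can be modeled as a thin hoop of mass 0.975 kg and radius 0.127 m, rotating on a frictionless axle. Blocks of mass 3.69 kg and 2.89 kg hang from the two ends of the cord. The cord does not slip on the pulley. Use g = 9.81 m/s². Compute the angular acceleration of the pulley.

I = MR² = (0.975)(0.127)² = 0.01573 kg·m².
Heavier block: m₁g − T₁ = m₁a. Lighter block: T₂ − m₂g = m₂a.
Pulley: (T₁ − T₂)R = Iα = I(a/R), so T₁ − T₂ = (I/R²)a = 1·M_p a = 0.9750·a.
Adding the three: (m₁ − m₂)g = (m₁ + m₂ + 0.9750)a, so a = (3.69 − 2.89)(9.81)/(3.69 + 2.89 + 0.9750) = 1.039 m/s².
α = a/R = 1.039/0.127 = 8.179 rad/s².

α ≈ 8.18 rad/s²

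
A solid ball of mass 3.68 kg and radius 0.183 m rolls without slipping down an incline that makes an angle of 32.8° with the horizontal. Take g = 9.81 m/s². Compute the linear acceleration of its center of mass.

Translation along the incline: Mg sinθ − f = Ma.
Rotation about the center: fR = Iα with I = (2/5)MR². No-slip gives a = αR, so f = (I/R²)a = (2/5)M a.
Substituting: Mg sinθ = (1 + 0.4000)Ma, so a = g sinθ/(1 + 0.4000) = (9.81) sin 32.8° / 1.400 = 3.796 m/s².

a ≈ 3.80 m/s²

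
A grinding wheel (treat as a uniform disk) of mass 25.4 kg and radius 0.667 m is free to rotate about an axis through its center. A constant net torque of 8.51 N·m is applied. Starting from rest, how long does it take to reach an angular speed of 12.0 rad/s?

I = ½MR² = (1/2)(25.4)(0.667)² = 5.650 kg·m².
α = τ/I = 8.51/5.650 = 1.506 rad/s².
ω = αt ⇒ t = ω/α = 12.0/1.506 = 7.967 s.

t ≈ 7.97 s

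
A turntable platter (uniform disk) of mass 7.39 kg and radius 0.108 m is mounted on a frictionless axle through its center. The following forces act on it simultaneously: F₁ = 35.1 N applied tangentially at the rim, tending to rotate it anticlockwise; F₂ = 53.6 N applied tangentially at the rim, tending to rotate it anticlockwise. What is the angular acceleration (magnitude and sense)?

α ≈ 222 rad/s², anticlockwise

I = ½MR² = (1/2)(7.39)(0.108)² = 0.04310 kg·m².
Taking anticlockwise as positive: τ₁ = +(35.1)(0.108) = +3.791 N·m; τ₂ = +(53.6)(0.108) = +5.789 N·m.
Net torque τ = 9.580 N·m.
α = τ/I = 9.580/0.04310 = 222.3 rad/s².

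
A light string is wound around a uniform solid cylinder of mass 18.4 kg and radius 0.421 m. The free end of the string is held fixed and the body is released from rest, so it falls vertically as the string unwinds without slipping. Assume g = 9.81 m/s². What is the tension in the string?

T ≈ 60.2 N

Translation: Mg − T = Ma. Rotation about the center: TR = Iα with I = ½MR².
With a = αR: T = (I/R²)a = (1/2)M a, so Mg = (1 + 0.5000)Ma.
a = g/(1 + 0.5000) = 9.81/1.500 = 6.540 m/s².
T = 0.5000·M·a = (0.5000)(18.4)(6.540) = 60.17 N.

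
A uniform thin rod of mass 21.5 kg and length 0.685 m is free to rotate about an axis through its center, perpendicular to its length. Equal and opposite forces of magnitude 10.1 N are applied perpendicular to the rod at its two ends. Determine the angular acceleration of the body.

I = (1/12)ML² = (1/12)(21.5)(0.685)² = 0.8407 kg·m².
The couple gives τ = F·(L/2) + F·(L/2) = F L = (10.1)(0.685) = 6.918 N·m.
Newton's second law for rotation, τ = Iα, gives α = τ/I = 6.918/0.8407 = 8.230 rad/s².

α ≈ 8.23 rad/s²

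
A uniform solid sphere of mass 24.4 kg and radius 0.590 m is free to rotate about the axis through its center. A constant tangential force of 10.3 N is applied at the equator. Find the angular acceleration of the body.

α ≈ 1.79 rad/s²

I = (2/5)MR² = (2/5)(24.4)(0.590)² = 3.397 kg·m².
τ = F R = (10.3)(0.590) = 6.077 N·m.
From τ = Iα: α = 6.077/3.397 = 1.789 rad/s².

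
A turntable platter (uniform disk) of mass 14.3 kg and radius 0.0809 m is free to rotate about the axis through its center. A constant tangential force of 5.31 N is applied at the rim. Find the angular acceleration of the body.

I = ½MR² = (1/2)(14.3)(0.0809)² = 0.04680 kg·m².
τ = F R = (5.31)(0.0809) = 0.4296 N·m.
Newton's second law for rotation, τ = Iα, gives α = τ/I = 0.4296/0.04680 = 9.180 rad/s².

α ≈ 9.18 rad/s²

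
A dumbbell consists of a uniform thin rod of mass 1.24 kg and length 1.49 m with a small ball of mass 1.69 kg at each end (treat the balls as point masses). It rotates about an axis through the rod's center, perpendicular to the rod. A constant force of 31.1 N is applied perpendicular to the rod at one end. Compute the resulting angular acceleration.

I_rod = (1/12)ML² = (1/12)(1.24)(1.49)² = 0.2294 kg·m².
I_balls = 2·m·(L/2)² = 2(1.69)(0.7450)² = 1.876 kg·m².
Total I = 2.105 kg·m².
τ = F·(L/2) = (31.1)(0.745) = 23.17 N·m.
α = τ/I = 23.17/2.105 = 11.00 rad/s².

α ≈ 11.0 rad/s²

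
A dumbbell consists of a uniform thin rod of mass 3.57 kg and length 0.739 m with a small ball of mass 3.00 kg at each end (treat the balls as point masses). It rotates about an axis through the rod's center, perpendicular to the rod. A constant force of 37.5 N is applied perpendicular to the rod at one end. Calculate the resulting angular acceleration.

I_rod = (1/12)ML² = (1/12)(3.57)(0.739)² = 0.1625 kg·m².
I_balls = 2·m·(L/2)² = 2(3.00)(0.3695)² = 0.8192 kg·m².
Total I = 0.9817 kg·m².
τ = F·(L/2) = (37.5)(0.369) = 13.86 N·m.
α = τ/I = 13.86/0.9817 = 14.12 rad/s².

α ≈ 14.1 rad/s²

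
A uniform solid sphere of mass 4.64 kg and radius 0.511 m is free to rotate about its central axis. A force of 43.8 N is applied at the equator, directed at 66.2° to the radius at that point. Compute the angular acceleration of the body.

α ≈ 42.3 rad/s²

I = (2/5)MR² = (2/5)(4.64)(0.511)² = 0.4846 kg·m².
Only the tangential component produces torque: τ = F R sinθ = (43.8)(0.511) sin 66.2° = 20.48 N·m.
Newton's second law for rotation, τ = Iα, gives α = τ/I = 20.48/0.4846 = 42.25 rad/s².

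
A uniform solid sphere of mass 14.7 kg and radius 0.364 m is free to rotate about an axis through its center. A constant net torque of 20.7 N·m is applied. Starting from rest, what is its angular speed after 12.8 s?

ω ≈ 340 rad/s

I = (2/5)MR² = (2/5)(14.7)(0.364)² = 0.7791 kg·m².
α = τ/I = 20.7/0.7791 = 26.57 rad/s².
ω = ω₀ + αt = 0 + (26.57)(12.8) = 340.1 rad/s.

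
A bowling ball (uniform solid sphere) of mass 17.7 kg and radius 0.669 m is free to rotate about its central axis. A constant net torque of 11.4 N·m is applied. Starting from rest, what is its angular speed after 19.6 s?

ω ≈ 70.5 rad/s

I = (2/5)MR² = (2/5)(17.7)(0.669)² = 3.169 kg·m².
α = τ/I = 11.4/3.169 = 3.598 rad/s².
ω = ω₀ + αt = 0 + (3.598)(19.6) = 70.51 rad/s.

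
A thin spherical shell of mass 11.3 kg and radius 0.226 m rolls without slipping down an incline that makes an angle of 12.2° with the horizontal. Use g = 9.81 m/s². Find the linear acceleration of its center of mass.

Translation along the incline: Mg sinθ − f = Ma.
Rotation about the center: fR = Iα with I = (2/3)MR². No-slip gives a = αR, so f = (I/R²)a = (2/3)M a.
Substituting: Mg sinθ = (1 + 0.6667)Ma, so a = g sinθ/(1 + 0.6667) = (9.81) sin 12.2° / 1.667 = 1.244 m/s².

a ≈ 1.24 m/s²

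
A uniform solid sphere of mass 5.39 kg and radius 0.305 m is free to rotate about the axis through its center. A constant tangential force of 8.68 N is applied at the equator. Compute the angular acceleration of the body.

α ≈ 13.2 rad/s²

I = (2/5)MR² = (2/5)(5.39)(0.305)² = 0.2006 kg·m².
τ = F R = (8.68)(0.305) = 2.647 N·m.
Newton's second law for rotation, τ = Iα, gives α = τ/I = 2.647/0.2006 = 13.20 rad/s².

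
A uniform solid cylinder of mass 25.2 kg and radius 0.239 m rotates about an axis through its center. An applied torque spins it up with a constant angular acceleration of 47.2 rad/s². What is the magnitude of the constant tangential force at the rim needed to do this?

I = ½MR² = (1/2)(25.2)(0.239)² = 0.7197 kg·m².
The required torque is τ = Iα = (0.7197)(47.20) = 33.97 N·m.
A tangential force at the rim gives τ = FR, so F = τ/R = 33.97/0.239 = 142.1 N.

F ≈ 142 N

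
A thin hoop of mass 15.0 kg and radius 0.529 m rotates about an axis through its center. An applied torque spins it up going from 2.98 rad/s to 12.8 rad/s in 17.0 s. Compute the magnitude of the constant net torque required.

I = MR² = (15.0)(0.529)² = 4.198 kg·m².
α = Δω/Δt = (12.8 − 2.98)/17.0 = 0.5776 rad/s².
τ = Iα = (4.198)(0.5776) = 2.425 N·m.

τ ≈ 2.42 N·m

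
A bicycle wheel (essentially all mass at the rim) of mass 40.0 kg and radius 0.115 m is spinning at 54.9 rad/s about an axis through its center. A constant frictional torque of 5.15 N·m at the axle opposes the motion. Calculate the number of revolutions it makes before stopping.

I = MR² = (40.0)(0.115)² = 0.5290 kg·m².
The net torque has magnitude 5.15 N·m, opposing ω.
|α| = τ/I = 5.150/0.5290 = 9.735 rad/s² (deceleration).
ω² = ω₀² − 2|α|θ with ω = 0 ⇒ θ = ω₀²/(2|α|) = 154.8 rad = 24.64 rev.

≈ 24.6 revolutions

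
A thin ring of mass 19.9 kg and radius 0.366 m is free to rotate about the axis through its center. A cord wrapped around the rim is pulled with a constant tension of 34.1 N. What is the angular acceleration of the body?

I = MR² = (19.9)(0.366)² = 2.666 kg·m².
τ = F R = (34.1)(0.366) = 12.48 N·m.
From τ = Iα: α = 12.48/2.666 = 4.682 rad/s².

α ≈ 4.68 rad/s²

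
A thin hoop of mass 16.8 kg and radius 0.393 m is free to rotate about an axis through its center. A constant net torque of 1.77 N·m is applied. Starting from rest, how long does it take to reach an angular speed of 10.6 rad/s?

I = MR² = (16.8)(0.393)² = 2.595 kg·m².
α = τ/I = 1.77/2.595 = 0.6821 rad/s².
ω = αt ⇒ t = ω/α = 10.6/0.6821 = 15.54 s.

t ≈ 15.5 s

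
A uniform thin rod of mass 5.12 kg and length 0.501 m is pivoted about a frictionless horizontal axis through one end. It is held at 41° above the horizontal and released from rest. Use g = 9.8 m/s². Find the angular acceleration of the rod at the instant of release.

About the pivot, I = (1/3)ML² = (1/3)(5.12)(0.501)² = 0.4284 kg·m².
The weight acts at the center, a distance L/2 = 0.2505 m from the pivot; τ = Mg(L/2) cos 41° = 9.486 N·m.
α = τ/I = 9.486/0.4284 = 22.14 rad/s².

α ≈ 22.1 rad/s²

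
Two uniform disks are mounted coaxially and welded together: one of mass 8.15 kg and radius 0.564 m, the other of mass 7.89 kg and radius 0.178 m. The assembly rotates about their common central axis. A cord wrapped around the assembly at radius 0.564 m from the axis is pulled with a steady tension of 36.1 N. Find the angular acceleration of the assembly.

I = ½M₁R₁² + ½M₂R₂² = ½(8.15)(0.564)² + ½(7.89)(0.178)² = 1.421 kg·m².
τ = F r = (36.1)(0.564) = 20.36 N·m.
α = τ/I = 20.36/1.421 = 14.33 rad/s².

α ≈ 14.3 rad/s²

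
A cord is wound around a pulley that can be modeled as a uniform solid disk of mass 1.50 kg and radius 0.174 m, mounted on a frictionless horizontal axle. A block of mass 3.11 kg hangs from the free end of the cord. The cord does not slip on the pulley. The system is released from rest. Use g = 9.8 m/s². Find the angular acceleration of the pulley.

α ≈ 45.4 rad/s²

I = ½MR² = (1/2)(1.50)(0.174)² = 0.02271 kg·m².
Block: mg − T = ma. Pulley: TR = Iα. No-slip: a = αR, so T = (I/R²)a = 0.7500·a.
Then mg = (m + 0.7500)a, so a = (3.11)(9.8)/(3.11 + 0.7500) = 7.896 m/s².
α = a/R = 7.896/0.174 = 45.38 rad/s².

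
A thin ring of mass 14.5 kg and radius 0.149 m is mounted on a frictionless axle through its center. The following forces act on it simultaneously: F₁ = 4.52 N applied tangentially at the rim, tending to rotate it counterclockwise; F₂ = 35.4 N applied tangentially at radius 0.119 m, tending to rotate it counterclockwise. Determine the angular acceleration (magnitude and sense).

I = MR² = (14.5)(0.149)² = 0.3219 kg·m².
Taking counterclockwise as positive: τ₁ = +(4.52)(0.149) = +0.6735 N·m; τ₂ = +(35.4)(0.119) = +4.213 N·m.
Net torque τ = 4.886 N·m.
α = τ/I = 4.886/0.3219 = 15.18 rad/s².

α ≈ 15.2 rad/s², counterclockwise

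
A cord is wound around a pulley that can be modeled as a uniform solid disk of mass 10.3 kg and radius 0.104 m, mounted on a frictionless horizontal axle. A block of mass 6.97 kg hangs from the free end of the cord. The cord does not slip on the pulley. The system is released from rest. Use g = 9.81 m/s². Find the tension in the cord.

I = ½MR² = (1/2)(10.3)(0.104)² = 0.05570 kg·m².
Block: mg − T = ma. Pulley: TR = Iα. No-slip: a = αR, so T = (I/R²)a = 5.150·a.
Then mg = (m + 5.150)a, so a = (6.97)(9.81)/(6.97 + 5.150) = 5.642 m/s².
T = 5.150·a = 29.05 N.

T ≈ 29.1 N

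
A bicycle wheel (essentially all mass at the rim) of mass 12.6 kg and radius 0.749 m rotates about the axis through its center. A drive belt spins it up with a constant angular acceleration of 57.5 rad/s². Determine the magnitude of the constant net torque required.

τ ≈ 406 N·m

I = MR² = (12.6)(0.749)² = 7.069 kg·m².
τ = Iα = (7.069)(57.50) = 406.4 N·m.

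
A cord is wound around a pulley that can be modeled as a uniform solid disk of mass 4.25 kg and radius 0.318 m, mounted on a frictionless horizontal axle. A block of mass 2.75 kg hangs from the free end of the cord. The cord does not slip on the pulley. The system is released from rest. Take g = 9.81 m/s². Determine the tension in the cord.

I = ½MR² = (1/2)(4.25)(0.318)² = 0.2149 kg·m².
Block: mg − T = ma. Pulley: TR = Iα. No-slip: a = αR, so T = (I/R²)a = 2.125·a.
Then mg = (m + 2.125)a, so a = (2.75)(9.81)/(2.75 + 2.125) = 5.534 m/s².
T = 2.125·a = 11.76 N.

T ≈ 11.8 N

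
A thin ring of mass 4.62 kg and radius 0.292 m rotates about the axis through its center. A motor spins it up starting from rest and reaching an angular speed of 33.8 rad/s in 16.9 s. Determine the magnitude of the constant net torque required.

I = MR² = (4.62)(0.292)² = 0.3939 kg·m².
α = Δω/Δt = (33.8 − 0)/16.9 = 2.000 rad/s².
τ = Iα = (0.3939)(2.000) = 0.7878 N·m.

τ ≈ 0.788 N·m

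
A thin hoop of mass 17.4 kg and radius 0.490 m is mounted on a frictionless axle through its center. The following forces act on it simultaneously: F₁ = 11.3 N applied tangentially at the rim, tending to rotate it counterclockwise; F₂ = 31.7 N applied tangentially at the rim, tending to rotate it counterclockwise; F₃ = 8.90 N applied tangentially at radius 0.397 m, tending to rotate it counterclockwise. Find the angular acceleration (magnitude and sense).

α ≈ 5.89 rad/s², counterclockwise

I = MR² = (17.4)(0.490)² = 4.178 kg·m².
Taking counterclockwise as positive: τ₁ = +(11.3)(0.490) = +5.537 N·m; τ₂ = +(31.7)(0.490) = +15.53 N·m; τ₃ = +(8.90)(0.397) = +3.533 N·m.
Net torque τ = 24.60 N·m.
α = τ/I = 24.60/4.178 = 5.889 rad/s².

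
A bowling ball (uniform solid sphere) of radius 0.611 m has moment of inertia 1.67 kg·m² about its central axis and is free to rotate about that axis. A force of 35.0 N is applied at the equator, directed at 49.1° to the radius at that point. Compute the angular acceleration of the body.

Only the tangential component produces torque: τ = F R sinθ = (35.0)(0.611) sin 49.1° = 16.16 N·m.
From τ = Iα: α = 16.16/1.670 = 9.679 rad/s².

α ≈ 9.68 rad/s²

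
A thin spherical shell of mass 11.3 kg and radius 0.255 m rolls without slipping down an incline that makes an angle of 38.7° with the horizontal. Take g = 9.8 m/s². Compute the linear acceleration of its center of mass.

a ≈ 3.68 m/s²

Translation along the incline: Mg sinθ − f = Ma.
Rotation about the center: fR = Iα with I = (2/3)MR². No-slip gives a = αR, so f = (I/R²)a = (2/3)M a.
Substituting: Mg sinθ = (1 + 0.6667)Ma, so a = g sinθ/(1 + 0.6667) = (9.8) sin 38.7° / 1.667 = 3.676 m/s².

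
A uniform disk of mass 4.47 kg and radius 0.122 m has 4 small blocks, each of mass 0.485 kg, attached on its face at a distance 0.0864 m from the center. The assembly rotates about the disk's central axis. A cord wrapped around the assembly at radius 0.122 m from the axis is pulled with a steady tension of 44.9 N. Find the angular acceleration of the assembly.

I_disk = ½MR² = ½(4.47)(0.122)² = 0.03327 kg·m².
I_blocks = 4·m·r² = 4(0.485)(0.0864)² = 0.01448 kg·m².
Total I = 0.04775 kg·m².
τ = F r = (44.9)(0.122) = 5.478 N·m.
α = τ/I = 5.478/0.04775 = 114.7 rad/s².

α ≈ 115 rad/s²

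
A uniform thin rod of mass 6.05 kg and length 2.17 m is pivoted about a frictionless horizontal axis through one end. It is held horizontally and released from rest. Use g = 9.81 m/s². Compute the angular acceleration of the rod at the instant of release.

α ≈ 6.78 rad/s²

About the pivot, I = (1/3)ML² = (1/3)(6.05)(2.17)² = 9.496 kg·m².
The weight acts at the center, a distance L/2 = 1.085 m from the pivot; τ = Mg(L/2) = 64.40 N·m.
α = τ/I = 64.40/9.496 = 6.781 rad/s².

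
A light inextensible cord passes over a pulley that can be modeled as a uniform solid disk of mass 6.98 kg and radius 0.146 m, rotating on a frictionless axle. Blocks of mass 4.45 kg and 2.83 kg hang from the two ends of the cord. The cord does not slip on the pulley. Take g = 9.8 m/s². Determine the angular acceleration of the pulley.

I = ½MR² = (1/2)(6.98)(0.146)² = 0.07439 kg·m².
Heavier block: m₁g − T₁ = m₁a. Lighter block: T₂ − m₂g = m₂a.
Pulley: (T₁ − T₂)R = Iα = I(a/R), so T₁ − T₂ = (I/R²)a = (1/2)M_p a = 3.490·a.
Adding the three: (m₁ − m₂)g = (m₁ + m₂ + 3.490)a, so a = (4.45 − 2.83)(9.8)/(4.45 + 2.83 + 3.490) = 1.474 m/s².
α = a/R = 1.474/0.146 = 10.10 rad/s².

α ≈ 10.1 rad/s²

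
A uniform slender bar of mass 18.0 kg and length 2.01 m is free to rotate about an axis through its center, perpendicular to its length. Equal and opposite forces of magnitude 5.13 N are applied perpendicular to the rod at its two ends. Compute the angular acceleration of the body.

I = (1/12)ML² = (1/12)(18.0)(2.01)² = 6.060 kg·m².
The couple gives τ = F·(L/2) + F·(L/2) = F L = (5.13)(2.01) = 10.31 N·m.
Newton's second law for rotation, τ = Iα, gives α = τ/I = 10.31/6.060 = 1.701 rad/s².

α ≈ 1.70 rad/s²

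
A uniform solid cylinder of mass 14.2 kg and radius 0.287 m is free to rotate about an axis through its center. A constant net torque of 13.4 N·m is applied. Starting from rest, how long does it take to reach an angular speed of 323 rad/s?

I = ½MR² = (1/2)(14.2)(0.287)² = 0.5848 kg·m².
α = τ/I = 13.4/0.5848 = 22.91 rad/s².
ω = αt ⇒ t = ω/α = 323/22.91 = 14.10 s.

t ≈ 14.1 s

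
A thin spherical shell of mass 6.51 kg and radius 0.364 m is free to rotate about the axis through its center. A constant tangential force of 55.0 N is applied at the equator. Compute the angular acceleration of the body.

I = (2/3)MR² = (2/3)(6.51)(0.364)² = 0.5750 kg·m².
τ = F R = (55.0)(0.364) = 20.02 N·m.
From τ = Iα: α = 20.02/0.5750 = 34.82 rad/s².

α ≈ 34.8 rad/s²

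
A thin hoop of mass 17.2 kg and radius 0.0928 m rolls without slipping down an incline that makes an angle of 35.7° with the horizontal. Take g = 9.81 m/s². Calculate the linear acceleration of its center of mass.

Translation along the incline: Mg sinθ − f = Ma.
Rotation about the center: fR = Iα with I = MR². No-slip gives a = αR, so f = (I/R²)a = M a.
Substituting: Mg sinθ = (1 + 1.000)Ma, so a = g sinθ/(1 + 1.000) = (9.81) sin 35.7° / 2.000 = 2.862 m/s².

a ≈ 2.86 m/s²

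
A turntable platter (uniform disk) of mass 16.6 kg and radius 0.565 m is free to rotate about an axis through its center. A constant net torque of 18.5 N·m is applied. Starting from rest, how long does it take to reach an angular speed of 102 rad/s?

I = ½MR² = (1/2)(16.6)(0.565)² = 2.650 kg·m².
α = τ/I = 18.5/2.650 = 6.982 rad/s².
ω = αt ⇒ t = ω/α = 102/6.982 = 14.61 s.

t ≈ 14.6 s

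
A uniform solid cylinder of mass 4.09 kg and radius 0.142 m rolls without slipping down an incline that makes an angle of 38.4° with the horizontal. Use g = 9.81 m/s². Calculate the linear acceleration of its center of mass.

Translation along the incline: Mg sinθ − f = Ma.
Rotation about the center: fR = Iα with I = ½MR². No-slip gives a = αR, so f = (I/R²)a = (1/2)M a.
Substituting: Mg sinθ = (1 + 0.5000)Ma, so a = g sinθ/(1 + 0.5000) = (9.81) sin 38.4° / 1.500 = 4.062 m/s².

a ≈ 4.06 m/s²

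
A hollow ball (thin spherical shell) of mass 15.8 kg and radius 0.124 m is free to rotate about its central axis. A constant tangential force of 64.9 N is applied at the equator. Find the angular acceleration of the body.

I = (2/3)MR² = (2/3)(15.8)(0.124)² = 0.1620 kg·m².
τ = F R = (64.9)(0.124) = 8.048 N·m.
From τ = Iα: α = 8.048/0.1620 = 49.69 rad/s².

α ≈ 49.7 rad/s²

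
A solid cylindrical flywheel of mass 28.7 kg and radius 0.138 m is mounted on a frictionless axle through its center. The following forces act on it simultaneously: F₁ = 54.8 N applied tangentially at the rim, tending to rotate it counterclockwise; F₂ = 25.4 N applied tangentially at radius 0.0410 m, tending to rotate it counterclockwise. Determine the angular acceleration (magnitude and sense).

α ≈ 31.5 rad/s², counterclockwise

I = ½MR² = (1/2)(28.7)(0.138)² = 0.2733 kg·m².
Taking counterclockwise as positive: τ₁ = +(54.8)(0.138) = +7.562 N·m; τ₂ = +(25.4)(0.0410) = +1.041 N·m.
Net torque τ = 8.604 N·m.
α = τ/I = 8.604/0.2733 = 31.48 rad/s².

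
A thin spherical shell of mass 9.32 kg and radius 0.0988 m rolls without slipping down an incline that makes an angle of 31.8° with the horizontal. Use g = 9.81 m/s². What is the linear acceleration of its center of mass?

Translation along the incline: Mg sinθ − f = Ma.
Rotation about the center: fR = Iα with I = (2/3)MR². No-slip gives a = αR, so f = (I/R²)a = (2/3)M a.
Substituting: Mg sinθ = (1 + 0.6667)Ma, so a = g sinθ/(1 + 0.6667) = (9.81) sin 31.8° / 1.667 = 3.102 m/s².

a ≈ 3.10 m/s²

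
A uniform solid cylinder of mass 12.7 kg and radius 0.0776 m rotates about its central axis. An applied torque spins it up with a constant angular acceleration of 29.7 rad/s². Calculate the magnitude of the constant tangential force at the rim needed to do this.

F ≈ 14.6 N

I = ½MR² = (1/2)(12.7)(0.0776)² = 0.03824 kg·m².
The required torque is τ = Iα = (0.03824)(29.70) = 1.136 N·m.
A tangential force at the rim gives τ = FR, so F = τ/R = 1.136/0.0776 = 14.63 N.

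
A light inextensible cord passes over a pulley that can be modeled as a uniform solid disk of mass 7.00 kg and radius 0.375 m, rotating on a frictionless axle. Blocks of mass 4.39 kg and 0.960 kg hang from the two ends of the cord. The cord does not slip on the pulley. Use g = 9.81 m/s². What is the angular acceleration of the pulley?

I = ½MR² = (1/2)(7.00)(0.375)² = 0.4922 kg·m².
Heavier block: m₁g − T₁ = m₁a. Lighter block: T₂ − m₂g = m₂a.
Pulley: (T₁ − T₂)R = Iα = I(a/R), so T₁ − T₂ = (I/R²)a = (1/2)M_p a = 3.500·a.
Adding the three: (m₁ − m₂)g = (m₁ + m₂ + 3.500)a, so a = (4.39 − 0.960)(9.81)/(4.39 + 0.960 + 3.500) = 3.802 m/s².
α = a/R = 3.802/0.375 = 10.14 rad/s².

α ≈ 10.1 rad/s²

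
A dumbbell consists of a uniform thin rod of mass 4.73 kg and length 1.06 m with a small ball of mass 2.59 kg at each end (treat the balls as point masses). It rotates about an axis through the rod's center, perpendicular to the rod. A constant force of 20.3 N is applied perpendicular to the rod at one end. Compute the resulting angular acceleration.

α ≈ 5.67 rad/s²

I_rod = (1/12)ML² = (1/12)(4.73)(1.06)² = 0.4429 kg·m².
I_balls = 2·m·(L/2)² = 2(2.59)(0.5300)² = 1.455 kg·m².
Total I = 1.898 kg·m².
τ = F·(L/2) = (20.3)(0.530) = 10.76 N·m.
α = τ/I = 10.76/1.898 = 5.669 rad/s².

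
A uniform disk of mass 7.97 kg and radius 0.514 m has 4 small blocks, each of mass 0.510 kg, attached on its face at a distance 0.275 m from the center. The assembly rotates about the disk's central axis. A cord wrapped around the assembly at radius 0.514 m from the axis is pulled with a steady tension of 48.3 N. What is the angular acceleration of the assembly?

α ≈ 20.6 rad/s²

I_disk = ½MR² = ½(7.97)(0.514)² = 1.053 kg·m².
I_blocks = 4·m·r² = 4(0.510)(0.275)² = 0.1543 kg·m².
Total I = 1.207 kg·m².
τ = F r = (48.3)(0.514) = 24.83 N·m.
α = τ/I = 24.83/1.207 = 20.57 rad/s².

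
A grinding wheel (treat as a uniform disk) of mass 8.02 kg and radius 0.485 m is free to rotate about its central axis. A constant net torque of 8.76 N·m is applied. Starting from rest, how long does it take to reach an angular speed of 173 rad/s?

I = ½MR² = (1/2)(8.02)(0.485)² = 0.9433 kg·m².
α = τ/I = 8.76/0.9433 = 9.287 rad/s².
ω = αt ⇒ t = ω/α = 173/9.287 = 18.63 s.

t ≈ 18.6 s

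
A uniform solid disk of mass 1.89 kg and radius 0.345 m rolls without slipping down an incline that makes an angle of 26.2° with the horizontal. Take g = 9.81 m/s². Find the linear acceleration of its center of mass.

a ≈ 2.89 m/s²

Translation along the incline: Mg sinθ − f = Ma.
Rotation about the center: fR = Iα with I = ½MR². No-slip gives a = αR, so f = (I/R²)a = (1/2)M a.
Substituting: Mg sinθ = (1 + 0.5000)Ma, so a = g sinθ/(1 + 0.5000) = (9.81) sin 26.2° / 1.500 = 2.887 m/s².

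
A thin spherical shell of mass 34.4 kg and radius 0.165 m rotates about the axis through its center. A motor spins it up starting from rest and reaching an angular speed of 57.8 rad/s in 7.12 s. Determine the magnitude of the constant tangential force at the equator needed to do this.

I = (2/3)MR² = (2/3)(34.4)(0.165)² = 0.6244 kg·m².
α = Δω/Δt = (57.8 − 0)/7.12 = 8.118 rad/s².
The required torque is τ = Iα = (0.6244)(8.118) = 5.069 N·m.
A tangential force at the equator gives τ = FR, so F = τ/R = 5.069/0.165 = 30.72 N.

F ≈ 30.7 N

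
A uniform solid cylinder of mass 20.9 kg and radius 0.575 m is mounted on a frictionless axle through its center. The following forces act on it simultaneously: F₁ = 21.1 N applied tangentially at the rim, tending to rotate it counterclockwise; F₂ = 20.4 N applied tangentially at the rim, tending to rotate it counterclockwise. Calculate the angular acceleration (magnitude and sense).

α ≈ 6.91 rad/s², counterclockwise

I = ½MR² = (1/2)(20.9)(0.575)² = 3.455 kg·m².
Taking counterclockwise as positive: τ₁ = +(21.1)(0.575) = +12.13 N·m; τ₂ = +(20.4)(0.575) = +11.73 N·m.
Net torque τ = 23.86 N·m.
α = τ/I = 23.86/3.455 = 6.907 rad/s².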